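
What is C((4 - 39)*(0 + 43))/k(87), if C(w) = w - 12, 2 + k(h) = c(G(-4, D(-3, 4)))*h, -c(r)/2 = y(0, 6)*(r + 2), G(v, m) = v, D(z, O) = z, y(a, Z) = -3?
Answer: 1517/1046 ≈ 1.4503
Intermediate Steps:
c(r) = 12 + 6*r (c(r) = -(-6)*(r + 2) = -(-6)*(2 + r) = -2*(-6 - 3*r) = 12 + 6*r)
k(h) = -2 - 12*h (k(h) = -2 + (12 + 6*(-4))*h = -2 + (12 - 24)*h = -2 - 12*h)
C(w) = -12 + w
C((4 - 39)*(0 + 43))/k(87) = (-12 + (4 - 39)*(0 + 43))/(-2 - 12*87) = (-12 - 35*43)/(-2 - 1044) = (-12 - 1505)/(-1046) = -1517*(-1/1046) = 1517/1046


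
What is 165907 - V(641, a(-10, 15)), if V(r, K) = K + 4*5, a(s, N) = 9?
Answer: 165878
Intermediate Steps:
V(r, K) = 20 + K (V(r, K) = K + 20 = 20 + K)
165907 - V(641, a(-10, 15)) = 165907 - (20 + 9) = 165907 - 1*29 = 165907 - 29 = 165878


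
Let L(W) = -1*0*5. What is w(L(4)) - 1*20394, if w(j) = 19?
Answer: -20375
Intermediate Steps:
L(W) = 0 (L(W) = 0*5 = 0)
w(L(4)) - 1*20394 = 19 - 1*20394 = 19 - 20394 = -20375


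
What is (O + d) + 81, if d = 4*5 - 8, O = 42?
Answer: 135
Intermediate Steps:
d = 12 (d = 20 - 8 = 12)
(O + d) + 81 = (42 + 12) + 81 = 54 + 81 = 135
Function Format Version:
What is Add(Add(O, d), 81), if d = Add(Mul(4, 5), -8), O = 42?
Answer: 135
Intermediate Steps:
d = 12 (d = Add(20, -8) = 12)
Add(Add(O, d), 81) = Add(Add(42, 12), 81) = Add(54, 81) = 135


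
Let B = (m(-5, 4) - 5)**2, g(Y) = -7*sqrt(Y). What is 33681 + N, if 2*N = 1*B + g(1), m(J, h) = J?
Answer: 67455/2 ≈ 33728.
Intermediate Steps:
B = 100 (B = (-5 - 5)**2 = (-10)**2 = 100)
N = 93/2 (N = (1*100 - 7*sqrt(1))/2 = (100 - 7*1)/2 = (100 - 7)/2 = (1/2)*93 = 93/2 ≈ 46.500)
33681 + N = 33681 + 93/2 = 67455/2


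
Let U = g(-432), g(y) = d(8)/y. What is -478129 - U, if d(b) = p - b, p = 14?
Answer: -34425287/72 ≈ -4.7813e+5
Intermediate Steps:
d(b) = 14 - b
g(y) = 6/y (g(y) = (14 - 1*8)/y = (14 - 8)/y = 6/y)
U = -1/72 (U = 6/(-432) = 6*(-1/432) = -1/72 ≈ -0.013889)
-478129 - U = -478129 - 1*(-1/72) = -478129 + 1/72 = -34425287/72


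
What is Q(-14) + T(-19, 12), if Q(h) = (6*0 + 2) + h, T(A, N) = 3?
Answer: -9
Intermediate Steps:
Q(h) = 2 + h (Q(h) = (0 + 2) + h = 2 + h)
Q(-14) + T(-19, 12) = (2 - 14) + 3 = -12 + 3 = -9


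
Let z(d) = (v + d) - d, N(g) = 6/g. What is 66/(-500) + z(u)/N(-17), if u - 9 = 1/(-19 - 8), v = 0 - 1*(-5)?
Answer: -5362/375 ≈ -14.299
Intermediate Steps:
v = 5 (v = 0 + 5 = 5)
u = 242/27 (u = 9 + 1/(-19 - 8) = 9 + 1/(-27) = 9 - 1/27 = 242/27 ≈ 8.9630)
z(d) = 5 (z(d) = (5 + d) - d = 5)
66/(-500) + z(u)/N(-17) = 66/(-500) + 5/((6/(-17))) = 66*(-1/500) + 5/((6*(-1/17))) = -33/250 + 5/(-6/17) = -33/250 + 5*(-17/6) = -33/250 - 85/6 = -5362/375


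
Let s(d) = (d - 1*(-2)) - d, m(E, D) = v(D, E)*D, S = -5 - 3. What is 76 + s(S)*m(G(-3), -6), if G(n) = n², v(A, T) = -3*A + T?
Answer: -248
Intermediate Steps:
v(A, T) = T - 3*A
S = -8
m(E, D) = D*(E - 3*D) (m(E, D) = (E - 3*D)*D = D*(E - 3*D))
s(d) = 2 (s(d) = (d + 2) - d = (2 + d) - d = 2)
76 + s(S)*m(G(-3), -6) = 76 + 2*(-6*((-3)² - 3*(-6))) = 76 + 2*(-6*(9 + 18)) = 76 + 2*(-6*27) = 76 + 2*(-162) = 76 - 324 = -248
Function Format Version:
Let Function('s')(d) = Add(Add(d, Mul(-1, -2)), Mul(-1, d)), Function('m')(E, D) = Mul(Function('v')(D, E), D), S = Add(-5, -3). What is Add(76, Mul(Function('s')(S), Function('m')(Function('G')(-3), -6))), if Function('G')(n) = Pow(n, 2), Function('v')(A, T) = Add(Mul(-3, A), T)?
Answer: -248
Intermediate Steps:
Function('v')(A, T) = Add(T, Mul(-3, A))
S = -8
Function('m')(E, D) = Mul(D, Add(E, Mul(-3, D))) (Function('m')(E, D) = Mul(Add(E, Mul(-3, D)), D) = Mul(D, Add(E, Mul(-3, D))))
Function('s')(d) = 2 (Function('s')(d) = Add(Add(d, 2), Mul(-1, d)) = Add(Add(2, d), Mul(-1, d)) = 2)
Add(76, Mul(Function('s')(S), Function('m')(Function('G')(-3), -6))) = Add(76, Mul(2, Mul(-6, Add(Pow(-3, 2), Mul(-3, -6))))) = Add(76, Mul(2, Mul(-6, Add(9, 18)))) = Add(76, Mul(2, Mul(-6, 27))) = Add(76, Mul(2, -162)) = Add(76, -324) = -248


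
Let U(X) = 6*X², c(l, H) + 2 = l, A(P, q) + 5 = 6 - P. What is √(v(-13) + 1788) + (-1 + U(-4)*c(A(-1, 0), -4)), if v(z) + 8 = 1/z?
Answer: -1 + 3*√33423/13 ≈ 41.189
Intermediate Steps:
A(P, q) = 1 - P (A(P, q) = -5 + (6 - P) = 1 - P)
c(l, H) = -2 + l
v(z) = -8 + 1/z
√(v(-13) + 1788) + (-1 + U(-4)*c(A(-1, 0), -4)) = √((-8 + 1/(-13)) + 1788) + (-1 + (6*(-4)²)*(-2 + (1 - 1*(-1)))) = √((-8 - 1/13) + 1788) + (-1 + (6*16)*(-2 + (1 + 1))) = √(-105/13 + 1788) + (-1 + 96*(-2 + 2)) = √(23139/13) + (-1 + 96*0) = 3*√33423/13 + (-1 + 0) = 3*√33423/13 - 1 = -1 + 3*√33423/13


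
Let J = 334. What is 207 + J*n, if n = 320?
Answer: 107087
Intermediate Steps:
207 + J*n = 207 + 334*320 = 207 + 106880 = 107087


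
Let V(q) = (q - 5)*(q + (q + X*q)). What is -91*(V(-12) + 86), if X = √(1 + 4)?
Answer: -44954 - 18564*√5 ≈ -86464.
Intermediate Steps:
X = √5 ≈ 2.2361
V(q) = (-5 + q)*(2*q + q*√5) (V(q) = (q - 5)*(q + (q + √5*q)) = (-5 + q)*(q + (q + q*√5)) = (-5 + q)*(2*q + q*√5))
-91*(V(-12) + 86) = -91*(-12*(-10 - 5*√5 + 2*(-12) - 12*√5) + 86) = -91*(-12*(-10 - 5*√5 - 24 - 12*√5) + 86) = -91*(-12*(-34 - 17*√5) + 86) = -91*((408 + 204*√5) + 86) = -91*(494 + 204*√5) = -44954 - 18564*√5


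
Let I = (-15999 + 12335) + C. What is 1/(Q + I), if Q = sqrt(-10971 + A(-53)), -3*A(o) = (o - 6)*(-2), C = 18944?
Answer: 45840/700468231 - I*sqrt(99093)/700468231 ≈ 6.5442e-5 - 4.494e-7*I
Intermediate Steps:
A(o) = -4 + 2*o/3 (A(o) = -(o - 6)*(-2)/3 = -(-6 + o)*(-2)/3 = -(12 - 2*o)/3 = -4 + 2*o/3)
I = 15280 (I = (-15999 + 12335) + 18944 = -3664 + 18944 = 15280)
Q = I*sqrt(99093)/3 (Q = sqrt(-10971 + (-4 + (2/3)*(-53))) = sqrt(-10971 + (-4 - 106/3)) = sqrt(-10971 - 118/3) = sqrt(-33031/3) = I*sqrt(99093)/3 ≈ 104.93*I)
1/(Q + I) = 1/(I*sqrt(99093)/3 + 15280) = 1/(15280 + I*sqrt(99093)/3)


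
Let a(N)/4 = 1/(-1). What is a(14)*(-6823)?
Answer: 27292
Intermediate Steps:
a(N) = -4 (a(N) = 4/(-1) = 4*(-1) = -4)
a(14)*(-6823) = -4*(-6823) = 27292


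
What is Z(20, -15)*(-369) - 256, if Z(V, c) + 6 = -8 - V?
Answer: 12290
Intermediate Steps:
Z(V, c) = -14 - V (Z(V, c) = -6 + (-8 - V) = -14 - V)
Z(20, -15)*(-369) - 256 = (-14 - 1*20)*(-369) - 256 = (-14 - 20)*(-369) - 256 = -34*(-369) - 256 = 12546 - 256 = 12290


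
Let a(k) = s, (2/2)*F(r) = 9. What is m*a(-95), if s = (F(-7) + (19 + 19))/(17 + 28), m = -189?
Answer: -987/5 ≈ -197.40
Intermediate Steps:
F(r) = 9
s = 47/45 (s = (9 + (19 + 19))/(17 + 28) = (9 + 38)/45 = 47*(1/45) = 47/45 ≈ 1.0444)
a(k) = 47/45
m*a(-95) = -189*47/45 = -987/5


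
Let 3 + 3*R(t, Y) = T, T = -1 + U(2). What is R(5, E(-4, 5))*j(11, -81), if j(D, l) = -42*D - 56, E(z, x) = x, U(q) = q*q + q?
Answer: -1036/3 ≈ -345.33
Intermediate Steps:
U(q) = q + q² (U(q) = q² + q = q + q²)
T = 5 (T = -1 + 2*(1 + 2) = -1 + 2*3 = -1 + 6 = 5)
R(t, Y) = ⅔ (R(t, Y) = -1 + (⅓)*5 = -1 + 5/3 = ⅔)
j(D, l) = -56 - 42*D
R(5, E(-4, 5))*j(11, -81) = 2*(-56 - 42*11)/3 = 2*(-56 - 462)/3 = (⅔)*(-518) = -1036/3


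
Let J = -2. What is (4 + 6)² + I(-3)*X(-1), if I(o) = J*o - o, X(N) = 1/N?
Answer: 91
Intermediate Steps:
I(o) = -3*o (I(o) = -2*o - o = -3*o)
(4 + 6)² + I(-3)*X(-1) = (4 + 6)² - 3*(-3)/(-1) = 10² + 9*(-1) = 100 - 9 = 91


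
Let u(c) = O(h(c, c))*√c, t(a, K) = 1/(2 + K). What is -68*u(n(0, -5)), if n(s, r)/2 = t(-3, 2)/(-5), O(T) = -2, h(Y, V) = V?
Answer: 68*I*√10/5 ≈ 43.007*I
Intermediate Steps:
n(s, r) = -⅒ (n(s, r) = 2*(1/((2 + 2)*(-5))) = 2*(-⅕/4) = 2*((¼)*(-⅕)) = 2*(-1/20) = -⅒)
u(c) = -2*√c
-68*u(n(0, -5)) = -(-136)*√(-⅒) = -(-136)*I*√10/10 = -(-68)*I*√10/5 = 68*I*√10/5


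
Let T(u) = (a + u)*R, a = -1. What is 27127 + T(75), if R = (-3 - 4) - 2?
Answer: 26461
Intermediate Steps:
R = -9 (R = -7 - 2 = -9)
T(u) = 9 - 9*u (T(u) = (-1 + u)*(-9) = 9 - 9*u)
27127 + T(75) = 27127 + (9 - 9*75) = 27127 + (9 - 675) = 27127 - 666 = 26461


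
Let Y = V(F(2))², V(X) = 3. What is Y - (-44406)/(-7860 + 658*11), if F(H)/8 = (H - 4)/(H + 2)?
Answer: -19404/311 ≈ -62.392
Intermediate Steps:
F(H) = 8*(-4 + H)/(2 + H) (F(H) = 8*((H - 4)/(H + 2)) = 8*((-4 + H)/(2 + H)) = 8*(-4 + H)/(2 + H))
Y = 9 (Y = 3² = 9)
Y - (-44406)/(-7860 + 658*11) = 9 - (-44406)/(-7860 + 658*11) = 9 - (-44406)/(-7860 + 7238) = 9 - (-44406)/(-622) = 9 - (-44406)*(-1)/622 = 9 - 1*22203/311 = 9 - 22203/311 = -19404/311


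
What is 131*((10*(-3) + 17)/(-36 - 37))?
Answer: 1703/73 ≈ 23.329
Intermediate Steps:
131*((10*(-3) + 17)/(-36 - 37)) = 131*((-30 + 17)/(-73)) = 131*(-13*(-1/73)) = 131*(13/73) = 1703/73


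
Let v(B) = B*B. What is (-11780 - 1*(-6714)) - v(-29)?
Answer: -5907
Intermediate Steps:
v(B) = B²
(-11780 - 1*(-6714)) - v(-29) = (-11780 - 1*(-6714)) - 1*(-29)² = (-11780 + 6714) - 1*841 = -5066 - 841 = -5907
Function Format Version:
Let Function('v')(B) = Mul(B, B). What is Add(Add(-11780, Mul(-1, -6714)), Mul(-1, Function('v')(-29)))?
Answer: -5907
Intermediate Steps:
Function('v')(B) = Pow(B, 2)
Add(Add(-11780, Mul(-1, -6714)), Mul(-1, Function('v')(-29))) = Add(Add(-11780, Mul(-1, -6714)), Mul(-1, Pow(-29, 2))) = Add(Add(-11780, 6714), Mul(-1, 841)) = Add(-5066, -841) = -5907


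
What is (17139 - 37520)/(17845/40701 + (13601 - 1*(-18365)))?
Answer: -829527081/1301066011 ≈ -0.63758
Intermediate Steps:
(17139 - 37520)/(17845/40701 + (13601 - 1*(-18365))) = -20381/(17845*(1/40701) + (13601 + 18365)) = -20381/(17845/40701 + 31966) = -20381/1301066011/40701 = -20381*40701/1301066011 = -829527081/1301066011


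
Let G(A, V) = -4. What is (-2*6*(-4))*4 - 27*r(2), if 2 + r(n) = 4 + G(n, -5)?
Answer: 246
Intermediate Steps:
r(n) = -2 (r(n) = -2 + (4 - 4) = -2 + 0 = -2)
(-2*6*(-4))*4 - 27*r(2) = (-2*6*(-4))*4 - 27*(-2) = -12*(-4)*4 + 54 = 48*4 + 54 = 192 + 54 = 246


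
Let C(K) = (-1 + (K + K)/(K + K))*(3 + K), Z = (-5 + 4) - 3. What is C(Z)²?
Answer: 0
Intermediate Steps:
Z = -4 (Z = -1 - 3 = -4)
C(K) = 0 (C(K) = (-1 + (2*K)/((2*K)))*(3 + K) = (-1 + (2*K)*(1/(2*K)))*(3 + K) = (-1 + 1)*(3 + K) = 0*(3 + K) = 0)
C(Z)² = 0² = 0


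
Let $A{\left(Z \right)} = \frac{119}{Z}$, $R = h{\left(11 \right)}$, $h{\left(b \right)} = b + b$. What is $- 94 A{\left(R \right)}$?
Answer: $- \frac{5593}{11} \approx -508.45$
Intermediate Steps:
$h{\left(b \right)} = 2 b$
$R = 22$ ($R = 2 \cdot 11 = 22$)
$- 94 A{\left(R \right)} = - 94 \cdot \frac{119}{22} = - 94 \cdot 119 \cdot \frac{1}{22} = \left(-94\right) \frac{119}{22} = - \frac{5593}{11}$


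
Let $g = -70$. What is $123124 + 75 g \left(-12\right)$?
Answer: $186124$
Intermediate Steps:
$123124 + 75 g \left(-12\right) = 123124 + 75 \left(-70\right) \left(-12\right) = 123124 - -63000 = 123124 + 63000 = 186124$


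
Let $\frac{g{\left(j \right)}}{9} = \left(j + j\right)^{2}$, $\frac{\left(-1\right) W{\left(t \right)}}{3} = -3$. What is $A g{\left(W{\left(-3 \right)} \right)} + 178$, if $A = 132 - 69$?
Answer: $183886$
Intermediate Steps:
$W{\left(t \right)} = 9$ ($W{\left(t \right)} = \left(-3\right) \left(-3\right) = 9$)
$g{\left(j \right)} = 36 j^{2}$ ($g{\left(j \right)} = 9 \left(j + j\right)^{2} = 9 \left(2 j\right)^{2} = 9 \cdot 4 j^{2} = 36 j^{2}$)
$A = 63$
$A g{\left(W{\left(-3 \right)} \right)} + 178 = 63 \cdot 36 \cdot 9^{2} + 178 = 63 \cdot 36 \cdot 81 + 178 = 63 \cdot 2916 + 178 = 183708 + 178 = 183886$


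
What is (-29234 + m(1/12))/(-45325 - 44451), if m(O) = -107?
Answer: 29341/89776 ≈ 0.32682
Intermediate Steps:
(-29234 + m(1/12))/(-45325 - 44451) = (-29234 - 107)/(-45325 - 44451) = -29341/(-89776) = -29341*(-1/89776) = 29341/89776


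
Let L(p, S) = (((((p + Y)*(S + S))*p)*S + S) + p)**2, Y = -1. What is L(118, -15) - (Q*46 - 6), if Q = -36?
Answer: 38598921118471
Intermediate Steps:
L(p, S) = (S + p + 2*p*S**2*(-1 + p))**2 (L(p, S) = (((((p - 1)*(S + S))*p)*S + S) + p)**2 = (((((-1 + p)*(2*S))*p)*S + S) + p)**2 = ((((2*S*(-1 + p))*p)*S + S) + p)**2 = (((2*S*p*(-1 + p))*S + S) + p)**2 = ((2*p*S**2*(-1 + p) + S) + p)**2 = ((S + 2*p*S**2*(-1 + p)) + p)**2 = (S + p + 2*p*S**2*(-1 + p))**2)
L(118, -15) - (Q*46 - 6) = (-15 + 118 - 2*118*(-15)**2 + 2*(-15)**2*118**2)**2 - (-36*46 - 6) = (-15 + 118 - 2*118*225 + 2*225*13924)**2 - (-1656 - 6) = (-15 + 118 - 53100 + 6265800)**2 - 1*(-1662) = 6212803**2 + 1662 = 38598921116809 + 1662 = 38598921118471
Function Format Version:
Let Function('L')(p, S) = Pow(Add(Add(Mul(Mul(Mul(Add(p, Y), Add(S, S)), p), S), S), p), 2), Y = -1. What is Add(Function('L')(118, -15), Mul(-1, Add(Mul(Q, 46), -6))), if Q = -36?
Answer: 38598921118471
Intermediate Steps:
Function('L')(p, S) = Pow(Add(S, p, Mul(2, p, Pow(S, 2), Add(-1, p))), 2) (Function('L')(p, S) = Pow(Add(Add(Mul(Mul(Mul(Add(p, -1), Add(S, S)), p), S), S), p), 2) = Pow(Add(Add(Mul(Mul(Mul(Add(-1, p), Mul(2, S)), p), S), S), p), 2) = Pow(Add(Add(Mul(Mul(Mul(2, S, Add(-1, p)), p), S), S), p), 2) = Pow(Add(Add(Mul(Mul(2, S, p, Add(-1, p)), S), S), p), 2) = Pow(Add(Add(Mul(2, p, Pow(S, 2), Add(-1, p)), S), p), 2) = Pow(Add(Add(S, Mul(2, p, Pow(S, 2), Add(-1, p))), p), 2) = Pow(Add(S, p, Mul(2, p, Pow(S, 2), Add(-1, p))), 2))
Add(Function('L')(118, -15), Mul(-1, Add(Mul(Q, 46), -6))) = Add(Pow(Add(-15, 118, Mul(-2, 118, Pow(-15, 2)), Mul(2, Pow(-15, 2), Pow(118, 2))), 2), Mul(-1, Add(Mul(-36, 46), -6))) = Add(Pow(Add(-15, 118, Mul(-2, 118, 225), Mul(2, 225, 13924)), 2), Mul(-1, Add(-1656, -6))) = Add(Pow(Add(-15, 118, -53100, 6265800), 2), Mul(-1, -1662)) = Add(Pow(6212803, 2), 1662) = Add(38598921116809, 1662) = 38598921118471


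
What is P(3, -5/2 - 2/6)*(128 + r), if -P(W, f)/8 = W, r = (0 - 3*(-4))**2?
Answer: -6528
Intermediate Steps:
r = 144 (r = (0 + 12)**2 = 12**2 = 144)
P(W, f) = -8*W
P(3, -5/2 - 2/6)*(128 + r) = (-8*3)*(128 + 144) = -24*272 = -6528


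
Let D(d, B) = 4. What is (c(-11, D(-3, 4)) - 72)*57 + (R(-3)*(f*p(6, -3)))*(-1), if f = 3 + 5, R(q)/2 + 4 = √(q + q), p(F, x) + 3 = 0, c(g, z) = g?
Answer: -4923 + 48*I*√6 ≈ -4923.0 + 117.58*I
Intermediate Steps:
p(F, x) = -3 (p(F, x) = -3 + 0 = -3)
R(q) = -8 + 2*√2*√q (R(q) = -8 + 2*√(q + q) = -8 + 2*√(2*q) = -8 + 2*(√2*√q) = -8 + 2*√2*√q)
f = 8
(c(-11, D(-3, 4)) - 72)*57 + (R(-3)*(f*p(6, -3)))*(-1) = (-11 - 72)*57 + ((-8 + 2*√2*√(-3))*(8*(-3)))*(-1) = -83*57 + ((-8 + 2*√2*(I*√3))*(-24))*(-1) = -4731 + ((-8 + 2*I*√6)*(-24))*(-1) = -4731 + (192 - 48*I*√6)*(-1) = -4731 + (-192 + 48*I*√6) = -4923 + 48*I*√6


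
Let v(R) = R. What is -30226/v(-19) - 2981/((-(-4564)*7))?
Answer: 965603609/607012 ≈ 1590.7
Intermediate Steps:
-30226/v(-19) - 2981/((-(-4564)*7)) = -30226/(-19) - 2981/((-(-4564)*7)) = -30226*(-1/19) - 2981/((-652*(-49))) = 30226/19 - 2981/31948 = 965603609/607012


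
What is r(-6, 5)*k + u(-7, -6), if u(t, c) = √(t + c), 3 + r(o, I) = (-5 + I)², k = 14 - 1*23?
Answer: 27 + I*√13 ≈ 27.0 + 3.6056*I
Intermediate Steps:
k = -9 (k = 14 - 23 = -9)
r(o, I) = -3 + (-5 + I)²
u(t, c) = √(c + t)
r(-6, 5)*k + u(-7, -6) = (-3 + (-5 + 5)²)*(-9) + √(-6 - 7) = (-3 + 0²)*(-9) + √(-13) = (-3 + 0)*(-9) + I*√13 = -3*(-9) + I*√13 = 27 + I*√13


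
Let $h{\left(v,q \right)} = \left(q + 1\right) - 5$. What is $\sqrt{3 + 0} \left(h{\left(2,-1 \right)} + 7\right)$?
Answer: $2 \sqrt{3} \approx 3.4641$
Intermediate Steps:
$h{\left(v,q \right)} = -4 + q$ ($h{\left(v,q \right)} = \left(1 + q\right) - 5 = -4 + q$)
$\sqrt{3 + 0} \left(h{\left(2,-1 \right)} + 7\right) = \sqrt{3 + 0} \left(\left(-4 - 1\right) + 7\right) = \sqrt{3} \left(-5 + 7\right) = \sqrt{3} \cdot 2 = 2 \sqrt{3}$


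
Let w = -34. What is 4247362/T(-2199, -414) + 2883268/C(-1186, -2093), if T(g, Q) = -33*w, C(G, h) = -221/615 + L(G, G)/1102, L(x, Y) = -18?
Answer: -273924151668317/35709333 ≈ -7.6709e+6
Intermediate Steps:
C(G, h) = -127306/338865 (C(G, h) = -221/615 - 18/1102 = -221*1/615 - 18*1/1102 = -221/615 - 9/551 = -127306/338865)
T(g, Q) = 1122 (T(g, Q) = -33*(-34) = 1122)
4247362/T(-2199, -414) + 2883268/C(-1186, -2093) = 4247362/1122 + 2883268/(-127306/338865) = 4247362*(1/1122) + 2883268*(-338865/127306) = 2123681/561 - 488519305410/63653 = -273924151668317/35709333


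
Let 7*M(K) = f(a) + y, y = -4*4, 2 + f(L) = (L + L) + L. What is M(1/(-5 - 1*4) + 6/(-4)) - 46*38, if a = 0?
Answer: -12254/7 ≈ -1750.6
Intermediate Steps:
f(L) = -2 + 3*L (f(L) = -2 + ((L + L) + L) = -2 + (2*L + L) = -2 + 3*L)
y = -16
M(K) = -18/7 (M(K) = ((-2 + 3*0) - 16)/7 = ((-2 + 0) - 16)/7 = (-2 - 16)/7 = (⅐)*(-18) = -18/7)
M(1/(-5 - 1*4) + 6/(-4)) - 46*38 = -18/7 - 46*38 = -18/7 - 1748 = -12254/7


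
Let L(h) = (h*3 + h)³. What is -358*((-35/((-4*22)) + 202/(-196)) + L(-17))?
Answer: 242694198827/2156 ≈ 1.1257e+8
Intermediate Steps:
L(h) = 64*h³ (L(h) = (3*h + h)³ = (4*h)³ = 64*h³)
-358*((-35/((-4*22)) + 202/(-196)) + L(-17)) = -358*((-35/((-4*22)) + 202/(-196)) + 64*(-17)³) = -358*((-35/(-88) + 202*(-1/196)) + 64*(-4913)) = -358*((-35*(-1/88) - 101/98) - 314432) = -358*((35/88 - 101/98) - 314432) = -358*(-2729/4312 - 314432) = -358*(-1355833513/4312) = 242694198827/2156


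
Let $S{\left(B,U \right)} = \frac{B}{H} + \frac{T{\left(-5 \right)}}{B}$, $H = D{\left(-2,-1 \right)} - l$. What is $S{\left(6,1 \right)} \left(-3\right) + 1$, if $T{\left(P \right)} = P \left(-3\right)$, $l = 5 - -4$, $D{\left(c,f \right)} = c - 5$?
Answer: $- \frac{43}{8} \approx -5.375$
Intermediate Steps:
$D{\left(c,f \right)} = -5 + c$
$l = 9$ ($l = 5 + 4 = 9$)
$H = -16$ ($H = \left(-5 - 2\right) - 9 = -7 - 9 = -16$)
$T{\left(P \right)} = - 3 P$
$S{\left(B,U \right)} = \frac{15}{B} - \frac{B}{16}$ ($S{\left(B,U \right)} = \frac{B}{-16} + \frac{\left(-3\right) \left(-5\right)}{B} = B \left(- \frac{1}{16}\right) + \frac{15}{B} = - \frac{B}{16} + \frac{15}{B} = \frac{15}{B} - \frac{B}{16}$)
$S{\left(6,1 \right)} \left(-3\right) + 1 = \left(\frac{15}{6} - \frac{3}{8}\right) \left(-3\right) + 1 = \left(15 \cdot \frac{1}{6} - \frac{3}{8}\right) \left(-3\right) + 1 = \left(\frac{5}{2} - \frac{3}{8}\right) \left(-3\right) + 1 = \frac{17}{8} \left(-3\right) + 1 = - \frac{51}{8} + 1 = - \frac{43}{8}$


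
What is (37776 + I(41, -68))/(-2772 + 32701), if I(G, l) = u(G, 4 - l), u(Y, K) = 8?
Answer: 37784/29929 ≈ 1.2625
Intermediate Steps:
I(G, l) = 8
(37776 + I(41, -68))/(-2772 + 32701) = (37776 + 8)/(-2772 + 32701) = 37784/29929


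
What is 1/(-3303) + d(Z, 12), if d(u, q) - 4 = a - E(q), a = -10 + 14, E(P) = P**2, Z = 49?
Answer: -449209/3303 ≈ -136.00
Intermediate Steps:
a = 4
d(u, q) = 8 - q**2 (d(u, q) = 4 + (4 - q**2) = 8 - q**2)
1/(-3303) + d(Z, 12) = 1/(-3303) + (8 - 1*12**2) = -1/3303 + (8 - 1*144) = -1/3303 + (8 - 144) = -1/3303 - 136 = -449209/3303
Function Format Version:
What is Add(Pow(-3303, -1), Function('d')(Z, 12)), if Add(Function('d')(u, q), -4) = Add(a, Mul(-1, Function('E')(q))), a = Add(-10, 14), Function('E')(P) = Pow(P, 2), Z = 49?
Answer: Rational(-449209, 3303) ≈ -136.00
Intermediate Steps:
a = 4
Function('d')(u, q) = Add(8, Mul(-1, Pow(q, 2))) (Function('d')(u, q) = Add(4, Add(4, Mul(-1, Pow(q, 2)))) = Add(8, Mul(-1, Pow(q, 2))))
Add(Pow(-3303, -1), Function('d')(Z, 12)) = Add(Pow(-3303, -1), Add(8, Mul(-1, Pow(12, 2)))) = Add(Rational(-1, 3303), Add(8, Mul(-1, 144))) = Add(Rational(-1, 3303), Add(8, -144)) = Add(Rational(-1, 3303), -136) = Rational(-449209, 3303)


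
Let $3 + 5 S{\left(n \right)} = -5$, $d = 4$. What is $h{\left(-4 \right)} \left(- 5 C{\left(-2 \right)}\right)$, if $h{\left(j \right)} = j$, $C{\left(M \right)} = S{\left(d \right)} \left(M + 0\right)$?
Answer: $64$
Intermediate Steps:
$S{\left(n \right)} = - \frac{8}{5}$ ($S{\left(n \right)} = - \frac{3}{5} + \frac{1}{5} \left(-5\right) = - \frac{3}{5} - 1 = - \frac{8}{5}$)
$C{\left(M \right)} = - \frac{8 M}{5}$ ($C{\left(M \right)} = - \frac{8 \left(M + 0\right)}{5} = - \frac{8 M}{5}$)
$h{\left(-4 \right)} \left(- 5 C{\left(-2 \right)}\right) = - 4 \left(- 5 \left(\left(- \frac{8}{5}\right) \left(-2\right)\right)\right) = - 4 \left(\left(-5\right) \frac{16}{5}\right) = \left(-4\right) \left(-16\right) = 64$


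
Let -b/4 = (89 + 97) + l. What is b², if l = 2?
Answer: 565504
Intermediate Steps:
b = -752 (b = -4*((89 + 97) + 2) = -4*(186 + 2) = -4*188 = -752)
b² = (-752)² = 565504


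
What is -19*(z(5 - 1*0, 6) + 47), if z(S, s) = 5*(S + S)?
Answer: -1843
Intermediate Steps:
z(S, s) = 10*S (z(S, s) = 5*(2*S) = 10*S)
-19*(z(5 - 1*0, 6) + 47) = -19*(10*(5 - 1*0) + 47) = -19*(10*(5 + 0) + 47) = -19*(10*5 + 47) = -19*(50 + 47) = -19*97 = -1843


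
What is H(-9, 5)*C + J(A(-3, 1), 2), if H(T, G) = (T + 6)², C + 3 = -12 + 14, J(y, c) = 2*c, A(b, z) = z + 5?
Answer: -5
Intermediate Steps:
A(b, z) = 5 + z
C = -1 (C = -3 + (-12 + 14) = -3 + 2 = -1)
H(T, G) = (6 + T)²
H(-9, 5)*C + J(A(-3, 1), 2) = (6 - 9)²*(-1) + 2*2 = (-3)²*(-1) + 4 = 9*(-1) + 4 = -9 + 4 = -5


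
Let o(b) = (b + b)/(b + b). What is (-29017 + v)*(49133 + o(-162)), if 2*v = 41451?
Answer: -407394561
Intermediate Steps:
v = 41451/2 (v = (½)*41451 = 41451/2 ≈ 20726.)
o(b) = 1 (o(b) = (2*b)/((2*b)) = (2*b)*(1/(2*b)) = 1)
(-29017 + v)*(49133 + o(-162)) = (-29017 + 41451/2)*(49133 + 1) = -16583/2*49134 = -407394561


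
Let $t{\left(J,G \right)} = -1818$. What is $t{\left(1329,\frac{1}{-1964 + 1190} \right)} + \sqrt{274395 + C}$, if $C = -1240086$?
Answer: $-1818 + 3 i \sqrt{107299} \approx -1818.0 + 982.7 i$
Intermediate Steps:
$t{\left(1329,\frac{1}{-1964 + 1190} \right)} + \sqrt{274395 + C} = -1818 + \sqrt{274395 - 1240086} = -1818 + \sqrt{-965691} = -1818 + 3 i \sqrt{107299}$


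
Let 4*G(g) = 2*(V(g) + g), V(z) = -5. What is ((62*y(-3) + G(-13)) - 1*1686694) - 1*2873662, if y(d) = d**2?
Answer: -4559807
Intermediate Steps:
G(g) = -5/2 + g/2 (G(g) = (2*(-5 + g))/4 = (-10 + 2*g)/4 = -5/2 + g/2)
((62*y(-3) + G(-13)) - 1*1686694) - 1*2873662 = ((62*(-3)**2 + (-5/2 + (1/2)*(-13))) - 1*1686694) - 1*2873662 = ((62*9 + (-5/2 - 13/2)) - 1686694) - 2873662 = ((558 - 9) - 1686694) - 2873662 = (549 - 1686694) - 2873662 = -1686145 - 2873662 = -4559807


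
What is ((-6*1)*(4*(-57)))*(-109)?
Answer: -149112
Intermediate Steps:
((-6*1)*(4*(-57)))*(-109) = -6*(-228)*(-109) = 1368*(-109) = -149112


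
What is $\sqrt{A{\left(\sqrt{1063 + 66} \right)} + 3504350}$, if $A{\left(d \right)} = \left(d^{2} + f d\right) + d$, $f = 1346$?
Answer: $\sqrt{3505479 + 1347 \sqrt{1129}} \approx 1884.3$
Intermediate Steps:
$A{\left(d \right)} = d^{2} + 1347 d$ ($A{\left(d \right)} = \left(d^{2} + 1346 d\right) + d = d^{2} + 1347 d$)
$\sqrt{A{\left(\sqrt{1063 + 66} \right)} + 3504350} = \sqrt{\sqrt{1063 + 66} \left(1347 + \sqrt{1063 + 66}\right) + 3504350} = \sqrt{\sqrt{1129} \left(1347 + \sqrt{1129}\right) + 3504350} = \sqrt{3504350 + \sqrt{1129} \left(1347 + \sqrt{1129}\right)}$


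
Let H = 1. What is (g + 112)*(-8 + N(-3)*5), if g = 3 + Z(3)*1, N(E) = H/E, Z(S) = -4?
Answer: -1073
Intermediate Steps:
N(E) = 1/E
g = -1 (g = 3 - 4*1 = 3 - 4 = -1)
(g + 112)*(-8 + N(-3)*5) = (-1 + 112)*(-8 + 5/(-3)) = 111*(-8 - ⅓*5) = 111*(-8 - 5/3) = 111*(-29/3) = -1073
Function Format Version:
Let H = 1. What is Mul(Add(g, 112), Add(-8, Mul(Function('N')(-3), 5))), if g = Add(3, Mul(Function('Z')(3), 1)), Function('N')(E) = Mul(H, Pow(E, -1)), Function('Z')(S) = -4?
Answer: -1073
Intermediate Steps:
Function('N')(E) = Pow(E, -1) (Function('N')(E) = Mul(1, Pow(E, -1)) = Pow(E, -1))
g = -1 (g = Add(3, Mul(-4, 1)) = Add(3, -4) = -1)
Mul(Add(g, 112), Add(-8, Mul(Function('N')(-3), 5))) = Mul(Add(-1, 112), Add(-8, Mul(Pow(-3, -1), 5))) = Mul(111, Add(-8, Mul(Rational(-1, 3), 5))) = Mul(111, Add(-8, Rational(-5, 3))) = Mul(111, Rational(-29, 3)) = -1073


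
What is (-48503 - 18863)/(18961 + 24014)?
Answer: -67366/42975 ≈ -1.5676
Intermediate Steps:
(-48503 - 18863)/(18961 + 24014) = -67366/42975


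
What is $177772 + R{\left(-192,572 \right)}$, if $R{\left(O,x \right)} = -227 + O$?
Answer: $177353$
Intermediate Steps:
$177772 + R{\left(-192,572 \right)} = 177772 - 419 = 177353$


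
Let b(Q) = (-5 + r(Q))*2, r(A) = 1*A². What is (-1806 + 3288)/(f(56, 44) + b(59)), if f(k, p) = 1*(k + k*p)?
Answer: 741/4736 ≈ 0.15646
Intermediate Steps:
r(A) = A²
f(k, p) = k + k*p
b(Q) = -10 + 2*Q² (b(Q) = (-5 + Q²)*2 = -10 + 2*Q²)
(-1806 + 3288)/(f(56, 44) + b(59)) = (-1806 + 3288)/(56*(1 + 44) + (-10 + 2*59²)) = 1482/(56*45 + (-10 + 2*3481)) = 1482/(2520 + (-10 + 6962)) = 1482/(2520 + 6952) = 1482/9472 = 1482*(1/9472) = 741/4736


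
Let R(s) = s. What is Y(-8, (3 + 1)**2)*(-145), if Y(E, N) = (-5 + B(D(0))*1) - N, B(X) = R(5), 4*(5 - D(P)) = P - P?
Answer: 2320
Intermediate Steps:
D(P) = 5 (D(P) = 5 - (P - P)/4 = 5 - 1/4*0 = 5 + 0 = 5)
B(X) = 5
Y(E, N) = -N (Y(E, N) = (-5 + 5*1) - N = (-5 + 5) - N = 0 - N = -N)
Y(-8, (3 + 1)**2)*(-145) = -(3 + 1)**2*(-145) = -1*4**2*(-145) = -1*16*(-145) = -16*(-145) = 2320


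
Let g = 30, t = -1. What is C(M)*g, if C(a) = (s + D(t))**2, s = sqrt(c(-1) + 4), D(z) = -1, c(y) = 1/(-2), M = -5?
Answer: 135 - 30*sqrt(14) ≈ 22.750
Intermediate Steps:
c(y) = -1/2
s = sqrt(14)/2 (s = sqrt(-1/2 + 4) = sqrt(7/2) = sqrt(14)/2 ≈ 1.8708)
C(a) = (-1 + sqrt(14)/2)**2 (C(a) = (sqrt(14)/2 - 1)**2 = (-1 + sqrt(14)/2)**2)
C(M)*g = (9/2 - sqrt(14))*30 = 135 - 30*sqrt(14)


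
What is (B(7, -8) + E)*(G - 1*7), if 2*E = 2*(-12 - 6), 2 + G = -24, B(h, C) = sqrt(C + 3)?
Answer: 594 - 33*I*sqrt(5) ≈ 594.0 - 73.79*I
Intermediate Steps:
B(h, C) = sqrt(3 + C)
G = -26 (G = -2 - 24 = -26)
E = -18 (E = (2*(-12 - 6))/2 = (2*(-18))/2 = (1/2)*(-36) = -18)
(B(7, -8) + E)*(G - 1*7) = (sqrt(3 - 8) - 18)*(-26 - 1*7) = (sqrt(-5) - 18)*(-26 - 7) = (I*sqrt(5) - 18)*(-33) = (-18 + I*sqrt(5))*(-33) = 594 - 33*I*sqrt(5)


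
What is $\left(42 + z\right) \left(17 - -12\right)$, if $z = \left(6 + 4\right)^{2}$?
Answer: $4118$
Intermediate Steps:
$z = 100$ ($z = 10^{2} = 100$)
$\left(42 + z\right) \left(17 - -12\right) = \left(42 + 100\right) \left(17 - -12\right) = 142 \left(17 + 12\right) = 142 \cdot 29 = 4118$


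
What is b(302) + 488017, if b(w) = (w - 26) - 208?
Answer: 488085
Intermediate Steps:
b(w) = -234 + w (b(w) = (-26 + w) - 208 = -234 + w)
b(302) + 488017 = (-234 + 302) + 488017 = 68 + 488017 = 488085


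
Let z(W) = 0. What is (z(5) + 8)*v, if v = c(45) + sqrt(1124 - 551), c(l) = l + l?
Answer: 720 + 8*sqrt(573) ≈ 911.50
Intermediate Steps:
c(l) = 2*l
v = 90 + sqrt(573) (v = 2*45 + sqrt(1124 - 551) = 90 + sqrt(573) ≈ 113.94)
(z(5) + 8)*v = (0 + 8)*(90 + sqrt(573)) = 8*(90 + sqrt(573)) = 720 + 8*sqrt(573)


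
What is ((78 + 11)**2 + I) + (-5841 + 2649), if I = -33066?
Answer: -28337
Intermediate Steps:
((78 + 11)**2 + I) + (-5841 + 2649) = ((78 + 11)**2 - 33066) + (-5841 + 2649) = (89**2 - 33066) - 3192 = (7921 - 33066) - 3192 = -25145 - 3192 = -28337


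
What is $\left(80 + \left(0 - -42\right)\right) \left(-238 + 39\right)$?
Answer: $-24278$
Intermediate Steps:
$\left(80 + \left(0 - -42\right)\right) \left(-238 + 39\right) = \left(80 + \left(0 + 42\right)\right) \left(-199\right) = \left(80 + 42\right) \left(-199\right) = 122 \left(-199\right) = -24278$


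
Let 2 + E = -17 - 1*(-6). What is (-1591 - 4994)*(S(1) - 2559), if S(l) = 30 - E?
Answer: 16567860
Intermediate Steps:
E = -13 (E = -2 + (-17 - 1*(-6)) = -2 + (-17 + 6) = -2 - 11 = -13)
S(l) = 43 (S(l) = 30 - 1*(-13) = 30 + 13 = 43)
(-1591 - 4994)*(S(1) - 2559) = (-1591 - 4994)*(43 - 2559) = -6585*(-2516) = 16567860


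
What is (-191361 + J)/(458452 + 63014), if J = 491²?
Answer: 2260/23703 ≈ 0.095347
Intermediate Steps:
J = 241081
(-191361 + J)/(458452 + 63014) = (-191361 + 241081)/(458452 + 63014) = 49720/521466 = 49720*(1/521466) = 2260/23703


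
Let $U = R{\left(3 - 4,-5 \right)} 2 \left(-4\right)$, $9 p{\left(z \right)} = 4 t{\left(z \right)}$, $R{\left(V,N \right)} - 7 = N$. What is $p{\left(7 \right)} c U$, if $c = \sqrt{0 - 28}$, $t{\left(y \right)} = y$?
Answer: $- \frac{896 i \sqrt{7}}{9} \approx - 263.4 i$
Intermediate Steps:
$R{\left(V,N \right)} = 7 + N$
$p{\left(z \right)} = \frac{4 z}{9}$
$U = -16$ ($U = \left(7 - 5\right) 2 \left(-4\right) = 2 \cdot 2 \left(-4\right) = 4 \left(-4\right) = -16$)
$c = 2 i \sqrt{7}$ ($c = \sqrt{-28} = 2 i \sqrt{7} \approx 5.2915 i$)
$p{\left(7 \right)} c U = \frac{4}{9} \cdot 7 \cdot 2 i \sqrt{7} \left(-16\right) = \frac{28 \cdot 2 i \sqrt{7}}{9} \left(-16\right) = \frac{56 i \sqrt{7}}{9} \left(-16\right) = - \frac{896 i \sqrt{7}}{9}$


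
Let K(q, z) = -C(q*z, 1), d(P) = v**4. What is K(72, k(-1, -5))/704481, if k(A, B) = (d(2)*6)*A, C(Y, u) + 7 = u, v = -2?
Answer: 2/234827 ≈ 8.5169e-6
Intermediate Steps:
d(P) = 16 (d(P) = (-2)**4 = 16)
C(Y, u) = -7 + u
k(A, B) = 96*A (k(A, B) = (16*6)*A = 96*A)
K(q, z) = 6 (K(q, z) = -(-7 + 1) = -1*(-6) = 6)
K(72, k(-1, -5))/704481 = 6/704481 = 6*(1/704481) = 2/234827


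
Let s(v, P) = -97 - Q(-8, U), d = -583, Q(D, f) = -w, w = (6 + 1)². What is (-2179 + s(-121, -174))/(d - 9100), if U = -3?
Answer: 2227/9683 ≈ 0.22999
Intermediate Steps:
w = 49 (w = 7² = 49)
Q(D, f) = -49 (Q(D, f) = -1*49 = -49)
s(v, P) = -48 (s(v, P) = -97 - 1*(-49) = -97 + 49 = -48)
(-2179 + s(-121, -174))/(d - 9100) = (-2179 - 48)/(-583 - 9100) = -2227/(-9683) = -2227*(-1/9683) = 2227/9683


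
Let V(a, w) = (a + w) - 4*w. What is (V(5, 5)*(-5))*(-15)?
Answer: -750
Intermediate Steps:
V(a, w) = a - 3*w
(V(5, 5)*(-5))*(-15) = ((5 - 3*5)*(-5))*(-15) = ((5 - 15)*(-5))*(-15) = -10*(-5)*(-15) = 50*(-15) = -750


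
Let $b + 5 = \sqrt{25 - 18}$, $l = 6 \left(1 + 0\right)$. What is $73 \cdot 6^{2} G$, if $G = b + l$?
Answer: $2628 + 2628 \sqrt{7} \approx 9581.0$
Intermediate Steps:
$l = 6$ ($l = 6 \cdot 1 = 6$)
$b = -5 + \sqrt{7}$ ($b = -5 + \sqrt{25 - 18} = -5 + \sqrt{7} \approx -2.3542$)
$G = 1 + \sqrt{7}$ ($G = \left(-5 + \sqrt{7}\right) + 6 = 1 + \sqrt{7} \approx 3.6458$)
$73 \cdot 6^{2} G = 73 \cdot 6^{2} \left(1 + \sqrt{7}\right) = 73 \cdot 36 \left(1 + \sqrt{7}\right) = 2628 \left(1 + \sqrt{7}\right) = 2628 + 2628 \sqrt{7}$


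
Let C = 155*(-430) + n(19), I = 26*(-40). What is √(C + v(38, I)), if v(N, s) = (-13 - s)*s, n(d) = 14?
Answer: 2*I*√283679 ≈ 1065.2*I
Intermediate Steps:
I = -1040
v(N, s) = s*(-13 - s)
C = -66636 (C = 155*(-430) + 14 = -66650 + 14 = -66636)
√(C + v(38, I)) = √(-66636 - 1*(-1040)*(13 - 1040)) = √(-66636 - 1*(-1040)*(-1027)) = √(-66636 - 1068080) = √(-1134716) = 2*I*√283679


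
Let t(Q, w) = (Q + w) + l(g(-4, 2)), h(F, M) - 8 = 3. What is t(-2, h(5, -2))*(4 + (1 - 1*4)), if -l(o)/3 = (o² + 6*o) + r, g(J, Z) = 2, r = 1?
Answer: -42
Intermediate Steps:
h(F, M) = 11 (h(F, M) = 8 + 3 = 11)
l(o) = -3 - 18*o - 3*o² (l(o) = -3*((o² + 6*o) + 1) = -3*(1 + o² + 6*o) = -3 - 18*o - 3*o²)
t(Q, w) = -51 + Q + w (t(Q, w) = (Q + w) + (-3 - 18*2 - 3*2²) = (Q + w) + (-3 - 36 - 3*4) = (Q + w) + (-3 - 36 - 12) = (Q + w) - 51 = -51 + Q + w)
t(-2, h(5, -2))*(4 + (1 - 1*4)) = (-51 - 2 + 11)*(4 + (1 - 1*4)) = -42*(4 + (1 - 4)) = -42*(4 - 3) = -42*1 = -42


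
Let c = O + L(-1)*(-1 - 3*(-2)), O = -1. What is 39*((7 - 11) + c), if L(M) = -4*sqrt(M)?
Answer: -195 - 780*I ≈ -195.0 - 780.0*I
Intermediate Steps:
c = -1 - 20*I (c = -1 + (-4*I)*(-1 - 3*(-2)) = -1 + (-4*I)*(-1 - 1*(-6)) = -1 + (-4*I)*(-1 + 6) = -1 - 4*I*5 = -1 - 20*I ≈ -1.0 - 20.0*I)
39*((7 - 11) + c) = 39*((7 - 11) + (-1 - 20*I)) = 39*(-4 + (-1 - 20*I)) = 39*(-5 - 20*I) = -195 - 780*I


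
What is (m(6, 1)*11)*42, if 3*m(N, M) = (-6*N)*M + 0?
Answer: -5544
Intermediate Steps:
m(N, M) = -2*M*N (m(N, M) = ((-6*N)*M + 0)/3 = (-6*M*N + 0)/3 = (-6*M*N)/3 = -2*M*N)
(m(6, 1)*11)*42 = (-2*1*6*11)*42 = -12*11*42 = -132*42 = -5544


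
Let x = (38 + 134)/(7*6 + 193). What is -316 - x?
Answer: -74432/235 ≈ -316.73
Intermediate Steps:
x = 172/235 (x = 172/(42 + 193) = 172/235 ≈ 0.73191)
-316 - x = -316 - 1*172/235 = -316 - 172/235 = -74432/235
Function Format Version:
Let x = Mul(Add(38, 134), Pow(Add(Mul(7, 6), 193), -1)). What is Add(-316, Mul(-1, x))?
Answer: Rational(-74432, 235) ≈ -316.73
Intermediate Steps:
x = Rational(172, 235) (x = Mul(172, Pow(Add(42, 193), -1)) = Mul(172, Pow(235, -1)) = Mul(172, Rational(1, 235)) = Rational(172, 235) ≈ 0.73191)
Add(-316, Mul(-1, x)) = Add(-316, Mul(-1, Rational(172, 235))) = Add(-316, Rational(-172, 235)) = Rational(-74432, 235)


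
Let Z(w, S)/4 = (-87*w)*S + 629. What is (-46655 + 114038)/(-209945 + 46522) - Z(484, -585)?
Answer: -16102923940211/163423 ≈ -9.8535e+7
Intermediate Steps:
Z(w, S) = 2516 - 348*S*w (Z(w, S) = 4*((-87*w)*S + 629) = 4*(-87*S*w + 629) = 4*(629 - 87*S*w) = 2516 - 348*S*w)
(-46655 + 114038)/(-209945 + 46522) - Z(484, -585) = (-46655 + 114038)/(-209945 + 46522) - (2516 - 348*(-585)*484) = 67383/(-163423) - (2516 + 98532720) = 67383*(-1/163423) - 1*98535236 = -67383/163423 - 98535236 = -16102923940211/163423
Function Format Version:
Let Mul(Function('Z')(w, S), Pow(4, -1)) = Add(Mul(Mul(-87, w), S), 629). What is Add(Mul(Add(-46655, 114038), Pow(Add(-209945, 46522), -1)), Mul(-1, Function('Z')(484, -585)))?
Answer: Rational(-16102923940211, 163423) ≈ -9.8535e+7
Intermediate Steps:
Function('Z')(w, S) = Add(2516, Mul(-348, S, w)) (Function('Z')(w, S) = Mul(4, Add(Mul(Mul(-87, w), S), 629)) = Mul(4, Add(Mul(-87, S, w), 629)) = Mul(4, Add(629, Mul(-87, S, w))) = Add(2516, Mul(-348, S, w)))
Add(Mul(Add(-46655, 114038), Pow(Add(-209945, 46522), -1)), Mul(-1, Function('Z')(484, -585))) = Add(Mul(Add(-46655, 114038), Pow(Add(-209945, 46522), -1)), Mul(-1, Add(2516, Mul(-348, -585, 484)))) = Add(Mul(67383, Pow(-163423, -1)), Mul(-1, Add(2516, 98532720))) = Add(Mul(67383, Rational(-1, 163423)), Mul(-1, 98535236)) = Add(Rational(-67383, 163423), -98535236) = Rational(-16102923940211, 163423)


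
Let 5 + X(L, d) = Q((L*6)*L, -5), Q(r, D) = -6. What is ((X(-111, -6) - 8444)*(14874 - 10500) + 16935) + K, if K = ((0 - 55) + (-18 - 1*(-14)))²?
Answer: -36961754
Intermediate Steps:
X(L, d) = -11 (X(L, d) = -5 - 6 = -11)
K = 3481 (K = (-55 + (-18 + 14))² = (-55 - 4)² = (-59)² = 3481)
((X(-111, -6) - 8444)*(14874 - 10500) + 16935) + K = ((-11 - 8444)*(14874 - 10500) + 16935) + 3481 = (-8455*4374 + 16935) + 3481 = (-36982170 + 16935) + 3481 = -36965235 + 3481 = -36961754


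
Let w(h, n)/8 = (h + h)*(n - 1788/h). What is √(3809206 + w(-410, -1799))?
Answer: √15582038 ≈ 3947.4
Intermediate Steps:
w(h, n) = 16*h*(n - 1788/h) (w(h, n) = 8*((h + h)*(n - 1788/h)) = 8*((2*h)*(n - 1788/h)) = 8*(2*h*(n - 1788/h)) = 16*h*(n - 1788/h))
√(3809206 + w(-410, -1799)) = √(3809206 + (-28608 + 16*(-410)*(-1799))) = √(3809206 + (-28608 + 11801440)) = √(3809206 + 11772832) = √15582038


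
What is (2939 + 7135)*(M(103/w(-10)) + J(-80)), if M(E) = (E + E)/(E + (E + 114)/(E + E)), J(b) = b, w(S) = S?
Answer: -6257475174/7897 ≈ -7.9239e+5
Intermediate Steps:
M(E) = 2*E/(E + (114 + E)/(2*E)) (M(E) = (2*E)/(E + (114 + E)/((2*E))) = (2*E)/(E + (114 + E)*(1/(2*E))) = (2*E)/(E + (114 + E)/(2*E)) = 2*E/(E + (114 + E)/(2*E)))
(2939 + 7135)*(M(103/w(-10)) + J(-80)) = (2939 + 7135)*(4*(103/(-10))**2/(114 + 103/(-10) + 2*(103/(-10))**2) - 80) = 10074*(4*(103*(-1/10))**2/(114 + 103*(-1/10) + 2*(103*(-1/10))**2) - 80) = 10074*(4*(-103/10)**2/(114 - 103/10 + 2*(-103/10)**2) - 80) = 10074*(4*(10609/100)/(114 - 103/10 + 2*(10609/100)) - 80) = 10074*(4*(10609/100)/(114 - 103/10 + 10609/50) - 80) = 10074*(4*(10609/100)/(7897/25) - 80) = 10074*(4*(10609/100)*(25/7897) - 80) = 10074*(10609/7897 - 80) = 10074*(-621151/7897) = -6257475174/7897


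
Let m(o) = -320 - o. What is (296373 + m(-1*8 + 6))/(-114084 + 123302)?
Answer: 296055/9218 ≈ 32.117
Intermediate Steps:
(296373 + m(-1*8 + 6))/(-114084 + 123302) = (296373 + (-320 - (-1*8 + 6)))/(-114084 + 123302) = (296373 + (-320 - (-8 + 6)))/9218 = (296373 + (-320 - 1*(-2)))*(1/9218) = (296373 + (-320 + 2))*(1/9218) = (296373 - 318)*(1/9218) = 296055*(1/9218) = 296055/9218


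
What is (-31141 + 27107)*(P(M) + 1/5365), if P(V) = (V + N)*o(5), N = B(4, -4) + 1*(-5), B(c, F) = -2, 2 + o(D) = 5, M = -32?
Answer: 2532157936/5365 ≈ 4.7198e+5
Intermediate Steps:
o(D) = 3 (o(D) = -2 + 5 = 3)
N = -7 (N = -2 + 1*(-5) = -2 - 5 = -7)
P(V) = -21 + 3*V (P(V) = (V - 7)*3 = (-7 + V)*3 = -21 + 3*V)
(-31141 + 27107)*(P(M) + 1/5365) = (-31141 + 27107)*((-21 + 3*(-32)) + 1/5365) = -4034*((-21 - 96) + 1/5365) = -4034*(-117 + 1/5365) = -4034*(-627704/5365) = 2532157936/5365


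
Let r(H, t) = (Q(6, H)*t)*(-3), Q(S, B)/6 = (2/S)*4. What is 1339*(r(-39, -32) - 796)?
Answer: -37492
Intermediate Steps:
Q(S, B) = 48/S (Q(S, B) = 6*((2/S)*4) = 6*(8/S) = 48/S)
r(H, t) = -24*t (r(H, t) = ((48/6)*t)*(-3) = ((48*(⅙))*t)*(-3) = (8*t)*(-3) = -24*t)
1339*(r(-39, -32) - 796) = 1339*(-24*(-32) - 796) = 1339*(768 - 796) = 1339*(-28) = -37492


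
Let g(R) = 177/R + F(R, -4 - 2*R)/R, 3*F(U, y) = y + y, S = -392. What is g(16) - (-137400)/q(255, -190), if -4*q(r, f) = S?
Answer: 1106697/784 ≈ 1411.6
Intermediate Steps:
q(r, f) = 98 (q(r, f) = -¼*(-392) = 98)
F(U, y) = 2*y/3 (F(U, y) = (y + y)/3 = (2*y)/3 = 2*y/3)
g(R) = 177/R + (-8/3 - 4*R/3)/R (g(R) = 177/R + (2*(-4 - 2*R)/3)/R = 177/R + (-8/3 - 4*R/3)/R)
g(16) - (-137400)/q(255, -190) = (⅓)*(523 - 4*16)/16 - (-137400)/98 = (⅓)*(1/16)*(523 - 64) - (-137400)/98 = (⅓)*(1/16)*459 - 1*(-68700/49) = 153/16 + 68700/49 = 1106697/784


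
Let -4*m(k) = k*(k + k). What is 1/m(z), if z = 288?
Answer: -1/41472 ≈ -2.4113e-5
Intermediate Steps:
m(k) = -k²/2 (m(k) = -k*(k + k)/4 = -k*2*k/4 = -k²/2)
1/m(z) = 1/(-½*288²) = 1/(-½*82944) = 1/(-41472) = -1/41472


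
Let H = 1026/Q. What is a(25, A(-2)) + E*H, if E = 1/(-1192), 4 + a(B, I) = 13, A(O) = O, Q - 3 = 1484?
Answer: 7975755/886252 ≈ 8.9994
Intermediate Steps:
Q = 1487 (Q = 3 + 1484 = 1487)
a(B, I) = 9 (a(B, I) = -4 + 13 = 9)
H = 1026/1487 ≈ 0.68998
E = -1/1192 ≈ -0.00083893
a(25, A(-2)) + E*H = 9 - 1/1192*1026/1487 = 9 - 513/886252 = 7975755/886252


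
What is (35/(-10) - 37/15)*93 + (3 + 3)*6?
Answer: -5189/10 ≈ -518.90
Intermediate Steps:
(35/(-10) - 37/15)*93 + (3 + 3)*6 = (35*(-1/10) - 37*1/15)*93 + 6*6 = (-7/2 - 37/15)*93 + 36 = -179/30*93 + 36 = -5549/10 + 36 = -5189/10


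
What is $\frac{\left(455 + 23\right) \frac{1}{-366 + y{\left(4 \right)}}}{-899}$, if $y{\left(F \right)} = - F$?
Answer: $\frac{239}{166315} \approx 0.001437$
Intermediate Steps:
$\frac{\left(455 + 23\right) \frac{1}{-366 + y{\left(4 \right)}}}{-899} = \frac{\left(455 + 23\right) \frac{1}{-366 - 4}}{-899} = \frac{478}{-366 - 4} \left(- \frac{1}{899}\right) = \frac{478}{-370} \left(- \frac{1}{899}\right) = 478 \left(- \frac{1}{370}\right) \left(- \frac{1}{899}\right) = \left(- \frac{239}{185}\right) \left(- \frac{1}{899}\right) = \frac{239}{166315}$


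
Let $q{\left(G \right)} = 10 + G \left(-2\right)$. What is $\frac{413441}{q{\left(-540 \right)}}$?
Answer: $\frac{413441}{1090} \approx 379.3$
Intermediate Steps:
$q{\left(G \right)} = 10 - 2 G$
$\frac{413441}{q{\left(-540 \right)}} = \frac{413441}{10 - -1080} = \frac{413441}{10 + 1080} = \frac{413441}{1090}$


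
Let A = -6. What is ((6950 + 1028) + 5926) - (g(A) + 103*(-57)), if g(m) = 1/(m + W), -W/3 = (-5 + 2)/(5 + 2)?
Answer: 652582/33 ≈ 19775.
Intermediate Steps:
W = 9/7 (W = -3*(-5 + 2)/(5 + 2) = -(-9)/7 = -3*(-3/7) = 9/7 ≈ 1.2857)
g(m) = 1/(9/7 + m) (g(m) = 1/(m + 9/7) = 1/(9/7 + m))
((6950 + 1028) + 5926) - (g(A) + 103*(-57)) = ((6950 + 1028) + 5926) - (7/(9 + 7*(-6)) + 103*(-57)) = (7978 + 5926) - (7/(9 - 42) - 5871) = 13904 - (7/(-33) - 5871) = 13904 - (7*(-1/33) - 5871) = 13904 - (-7/33 - 5871) = 13904 - 1*(-193750/33) = 13904 + 193750/33 = 652582/33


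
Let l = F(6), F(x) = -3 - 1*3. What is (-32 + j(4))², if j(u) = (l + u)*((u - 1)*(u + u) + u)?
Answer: 7744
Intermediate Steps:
F(x) = -6 (F(x) = -3 - 3 = -6)
l = -6
j(u) = (-6 + u)*(u + 2*u*(-1 + u)) (j(u) = (-6 + u)*((u - 1)*(u + u) + u) = (-6 + u)*((-1 + u)*(2*u) + u) = (-6 + u)*(2*u*(-1 + u) + u) = (-6 + u)*(u + 2*u*(-1 + u)))
(-32 + j(4))² = (-32 + 4*(6 - 13*4 + 2*4²))² = (-32 + 4*(6 - 52 + 2*16))² = (-32 + 4*(6 - 52 + 32))² = (-32 + 4*(-14))² = (-32 - 56)² = (-88)² = 7744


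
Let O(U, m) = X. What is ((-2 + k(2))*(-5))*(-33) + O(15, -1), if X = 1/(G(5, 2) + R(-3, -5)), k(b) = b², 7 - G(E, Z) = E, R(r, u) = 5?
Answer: 2311/7 ≈ 330.14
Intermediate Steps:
G(E, Z) = 7 - E
X = ⅐ (X = 1/((7 - 1*5) + 5) = 1/((7 - 5) + 5) = 1/(2 + 5) = 1/7 = ⅐ ≈ 0.14286)
O(U, m) = ⅐
((-2 + k(2))*(-5))*(-33) + O(15, -1) = ((-2 + 2²)*(-5))*(-33) + ⅐ = ((-2 + 4)*(-5))*(-33) + ⅐ = (2*(-5))*(-33) + ⅐ = -10*(-33) + ⅐ = 330 + ⅐ = 2311/7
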